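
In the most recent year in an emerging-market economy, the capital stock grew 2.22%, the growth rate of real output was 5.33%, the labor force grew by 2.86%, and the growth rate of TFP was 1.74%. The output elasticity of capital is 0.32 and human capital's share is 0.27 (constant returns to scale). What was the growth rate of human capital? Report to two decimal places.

6.32%

Labor's share = 1 − 0.32 − 0.27 = 0.41.
gY = gA + 0.32×2.22 + 0.41×2.86 + 0.27×g.
0.27×g = 5.33 − 1.74 − 1.883 = 1.707.
g = 1.707 / 0.27 = 6.3222%.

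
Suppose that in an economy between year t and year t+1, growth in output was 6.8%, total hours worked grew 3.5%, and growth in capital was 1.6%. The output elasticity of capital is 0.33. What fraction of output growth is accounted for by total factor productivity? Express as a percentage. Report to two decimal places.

Total factor productivity accounted for 57.75% of growth.

Labor's share = 1 − 0.33 = 0.67.
Capital: 0.33 × 1.6 = 0.528 pp.
Total hours worked: 0.67 × 3.5 = 2.345 pp.
TFP growth = 6.8 − 2.873 = 3.927%.
TFP share of growth = 3.927 / 6.8 × 100 = 57.75%.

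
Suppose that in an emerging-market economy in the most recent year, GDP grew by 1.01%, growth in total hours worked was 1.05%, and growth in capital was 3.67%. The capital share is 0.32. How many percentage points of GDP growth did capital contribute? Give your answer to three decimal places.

1.174

Contribution = share × growth = 0.32 × 3.67 = 1.1744 pp.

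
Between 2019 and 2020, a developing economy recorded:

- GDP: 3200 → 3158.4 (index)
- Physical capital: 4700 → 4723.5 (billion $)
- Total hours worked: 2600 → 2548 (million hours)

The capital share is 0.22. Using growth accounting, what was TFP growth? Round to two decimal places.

TFP growth was 0.15%.

GDP growth = (3158.4 − 3200) / 3200 = -1.3%.
Physical capital growth = (4723.5 − 4700) / 4700 = 0.5%.
Total hours worked growth = (2548 − 2600) / 2600 = -2%.
Labor's share = 1 − 0.22 = 0.78.
Physical capital: 0.22 × 0.5 = 0.11 pp.
Total hours worked: 0.78 × (-2) = -1.56 pp.
TFP growth = -1.3 + 1.45 = 0.15%.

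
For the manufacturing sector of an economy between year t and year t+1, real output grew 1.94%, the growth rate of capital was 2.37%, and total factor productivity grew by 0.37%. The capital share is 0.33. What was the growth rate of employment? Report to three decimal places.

Labor's share = 1 − 0.33 = 0.67.
gY = gA + 0.33×2.37 + 0.67×g.
0.67×g = 1.94 − 0.37 − 0.7821 = 0.7879.
g = 0.7879 / 0.67 = 1.17597%.

1.176%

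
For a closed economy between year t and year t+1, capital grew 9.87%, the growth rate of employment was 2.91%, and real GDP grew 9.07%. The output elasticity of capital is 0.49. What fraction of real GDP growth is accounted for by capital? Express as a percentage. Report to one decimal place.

53.3%

Capital contributed 0.49 × 9.87 = 4.8363 pp.
Share of growth = 4.8363 / 9.07 × 100 = 53.322%.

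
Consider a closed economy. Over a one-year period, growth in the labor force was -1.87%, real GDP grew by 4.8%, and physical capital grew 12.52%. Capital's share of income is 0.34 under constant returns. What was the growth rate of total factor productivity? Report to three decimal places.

1.777%

Labor's share = 1 − 0.34 = 0.66.
Physical capital: 0.34 × 12.52 = 4.2568 pp.
The labor force: 0.66 × (-1.87) = -1.2342 pp.
TFP growth = 4.8 − 3.0226 = 1.7774%.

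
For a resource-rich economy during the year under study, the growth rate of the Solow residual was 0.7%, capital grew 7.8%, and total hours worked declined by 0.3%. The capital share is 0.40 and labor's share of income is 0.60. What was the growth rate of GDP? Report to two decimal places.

3.64%

Labor's share = 1 − 0.4 = 0.6.
Capital: 0.4 × 7.8 = 3.12 pp.
Total hours worked: 0.6 × (-0.3) = -0.18 pp.
Output growth = 0.7 + 2.94 = 3.64%.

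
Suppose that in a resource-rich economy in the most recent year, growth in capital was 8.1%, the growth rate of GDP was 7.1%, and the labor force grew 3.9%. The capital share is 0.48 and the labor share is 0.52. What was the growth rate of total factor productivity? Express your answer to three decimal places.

Labor's share = 1 − 0.48 = 0.52.
Capital: 0.48 × 8.1 = 3.888 pp.
The labor force: 0.52 × 3.9 = 2.028 pp.
TFP growth = 7.1 − 5.916 = 1.184%.

Total factor productivity growth was 1.184%.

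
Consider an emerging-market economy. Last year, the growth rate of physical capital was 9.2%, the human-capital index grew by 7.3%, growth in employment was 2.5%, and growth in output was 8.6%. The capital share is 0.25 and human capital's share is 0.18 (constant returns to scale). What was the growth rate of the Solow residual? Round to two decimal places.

Labor's share = 1 − 0.25 − 0.18 = 0.57.
Physical capital: 0.25 × 9.2 = 2.3 pp.
The human-capital index: 0.18 × 7.3 = 1.314 pp.
Employment: 0.57 × 2.5 = 1.425 pp.
TFP growth = 8.6 − 5.039 = 3.561%.

The Solow residual growth was 3.56%.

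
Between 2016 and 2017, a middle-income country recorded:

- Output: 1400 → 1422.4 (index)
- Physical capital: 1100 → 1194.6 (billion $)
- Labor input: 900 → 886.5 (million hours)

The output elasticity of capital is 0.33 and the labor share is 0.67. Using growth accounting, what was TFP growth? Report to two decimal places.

Output growth = (1422.4 − 1400) / 1400 = 1.6%.
Physical capital growth = (1194.6 − 1100) / 1100 = 8.6%.
Labor input growth = (886.5 − 900) / 900 = -1.5%.
Labor's share = 1 − 0.33 = 0.67.
Physical capital: 0.33 × 8.6 = 2.838 pp.
Labor input: 0.67 × (-1.5) = -1.005 pp.
TFP growth = 1.6 − 1.833 = -0.233%.

-0.23%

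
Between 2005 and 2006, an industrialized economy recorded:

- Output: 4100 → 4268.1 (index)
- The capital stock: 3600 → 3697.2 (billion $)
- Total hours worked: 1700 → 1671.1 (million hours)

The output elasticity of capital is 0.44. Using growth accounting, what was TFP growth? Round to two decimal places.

Output growth = (4268.1 − 4100) / 4100 = 4.1%.
The capital stock growth = (3697.2 − 3600) / 3600 = 2.7%.
Total hours worked growth = (1671.1 − 1700) / 1700 = -1.7%.
Labor's share = 1 − 0.44 = 0.56.
The capital stock: 0.44 × 2.7 = 1.188 pp.
Total hours worked: 0.56 × (-1.7) = -0.952 pp.
TFP growth = 4.1 − 0.236 = 3.864%.

3.86%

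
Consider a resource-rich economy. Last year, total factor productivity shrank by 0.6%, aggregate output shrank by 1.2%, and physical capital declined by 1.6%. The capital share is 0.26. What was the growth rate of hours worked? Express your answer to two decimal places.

Labor's share = 1 − 0.26 = 0.74.
gY = gA + 0.26×(-1.6) + 0.74×g.
0.74×g = -1.2 + 0.6 + 0.416 = -0.184.
g = -0.184 / 0.74 = -0.2486%.

-0.25%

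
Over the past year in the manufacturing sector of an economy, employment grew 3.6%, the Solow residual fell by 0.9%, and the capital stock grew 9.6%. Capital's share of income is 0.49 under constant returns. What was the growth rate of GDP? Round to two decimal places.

Labor's share = 1 − 0.49 = 0.51.
The capital stock: 0.49 × 9.6 = 4.704 pp.
Employment: 0.51 × 3.6 = 1.836 pp.
Output growth = -0.9 + 6.54 = 5.64%.

5.64%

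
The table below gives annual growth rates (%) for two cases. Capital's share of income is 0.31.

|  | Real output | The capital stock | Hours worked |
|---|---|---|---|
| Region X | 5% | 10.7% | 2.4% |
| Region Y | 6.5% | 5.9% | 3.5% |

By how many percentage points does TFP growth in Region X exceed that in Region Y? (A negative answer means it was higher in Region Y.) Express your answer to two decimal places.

-2.23 percentage points

Labor's share = 1 − 0.31 = 0.69.
Region X: TFP = 5 − 3.317 − 1.656 = 0.027%.
Region Y: TFP = 6.5 − 1.829 − 2.415 = 2.256%.
Difference = 0.027 − (2.256) = -2.229 pp.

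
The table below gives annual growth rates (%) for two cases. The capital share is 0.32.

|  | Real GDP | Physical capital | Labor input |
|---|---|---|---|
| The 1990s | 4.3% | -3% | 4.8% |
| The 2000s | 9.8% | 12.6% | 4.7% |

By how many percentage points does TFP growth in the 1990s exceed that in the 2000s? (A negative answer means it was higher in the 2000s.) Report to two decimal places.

-0.58 percentage points

Labor's share = 1 − 0.32 = 0.68.
The 1990s: TFP = 4.3 + 0.96 − 3.264 = 1.996%.
The 2000s: TFP = 9.8 − 4.032 − 3.196 = 2.572%.
Difference = 1.996 − (2.572) = -0.576 pp.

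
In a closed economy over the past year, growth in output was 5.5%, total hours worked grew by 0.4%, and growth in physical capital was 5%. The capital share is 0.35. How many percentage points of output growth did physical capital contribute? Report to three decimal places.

1.750 percentage points

Contribution = share × growth = 0.35 × 5 = 1.75 pp.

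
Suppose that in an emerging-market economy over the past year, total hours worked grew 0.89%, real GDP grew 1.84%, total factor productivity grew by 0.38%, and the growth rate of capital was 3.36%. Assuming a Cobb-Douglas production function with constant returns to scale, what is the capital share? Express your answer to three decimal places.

gY = gA + α·gK + (1−α)·gL, so gY − gA − gL = α(gK − gL).
1.84 − 0.38 − 0.89 = α × (3.36 − 0.89).
0.57 = 2.47 α, so α = 0.23077.

0.231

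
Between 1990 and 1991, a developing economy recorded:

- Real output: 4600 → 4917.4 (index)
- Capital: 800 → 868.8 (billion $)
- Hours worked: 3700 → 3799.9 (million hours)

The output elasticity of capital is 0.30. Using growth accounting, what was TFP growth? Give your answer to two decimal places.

Real output growth = (4917.4 − 4600) / 4600 = 6.9%.
Capital growth = (868.8 − 800) / 800 = 8.6%.
Hours worked growth = (3799.9 − 3700) / 3700 = 2.7%.
Labor's share = 1 − 0.3 = 0.7.
Capital: 0.3 × 8.6 = 2.58 pp.
Hours worked: 0.7 × 2.7 = 1.89 pp.
TFP growth = 6.9 − 4.47 = 2.43%.

TFP growth was 2.43%.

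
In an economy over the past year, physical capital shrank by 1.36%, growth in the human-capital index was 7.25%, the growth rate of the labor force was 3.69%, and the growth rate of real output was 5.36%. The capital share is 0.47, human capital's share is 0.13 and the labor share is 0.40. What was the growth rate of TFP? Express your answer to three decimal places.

TFP grew 3.581%.

Labor's share = 1 − 0.47 − 0.13 = 0.4.
Physical capital: 0.47 × (-1.36) = -0.6392 pp.
The human-capital index: 0.13 × 7.25 = 0.9425 pp.
The labor force: 0.4 × 3.69 = 1.476 pp.
TFP growth = 5.36 − 1.7793 = 3.5807%.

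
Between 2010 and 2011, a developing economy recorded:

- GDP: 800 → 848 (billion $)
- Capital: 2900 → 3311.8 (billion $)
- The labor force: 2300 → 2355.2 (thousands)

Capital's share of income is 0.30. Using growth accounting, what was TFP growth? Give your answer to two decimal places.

0.06%

GDP growth = (848 − 800) / 800 = 6%.
Capital growth = (3311.8 − 2900) / 2900 = 14.2%.
The labor force growth = (2355.2 − 2300) / 2300 = 2.4%.
Labor's share = 1 − 0.3 = 0.7.
Capital: 0.3 × 14.2 = 4.26 pp.
The labor force: 0.7 × 2.4 = 1.68 pp.
TFP growth = 6 − 5.94 = 0.06%.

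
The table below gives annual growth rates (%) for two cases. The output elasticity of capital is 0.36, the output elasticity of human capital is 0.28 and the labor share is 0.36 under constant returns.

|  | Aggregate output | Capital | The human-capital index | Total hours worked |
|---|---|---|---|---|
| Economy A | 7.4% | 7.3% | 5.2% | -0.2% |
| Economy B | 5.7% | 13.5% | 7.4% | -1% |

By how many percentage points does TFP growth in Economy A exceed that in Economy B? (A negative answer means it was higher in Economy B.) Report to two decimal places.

Labor's share = 1 − 0.36 − 0.28 = 0.36.
Economy A: TFP = 7.4 − 2.628 − 1.456 + 0.072 = 3.388%.
Economy B: TFP = 5.7 − 4.86 − 2.072 + 0.36 = -0.872%.
Difference = 3.388 − (-0.872) = 4.26 pp.

4.26 percentage points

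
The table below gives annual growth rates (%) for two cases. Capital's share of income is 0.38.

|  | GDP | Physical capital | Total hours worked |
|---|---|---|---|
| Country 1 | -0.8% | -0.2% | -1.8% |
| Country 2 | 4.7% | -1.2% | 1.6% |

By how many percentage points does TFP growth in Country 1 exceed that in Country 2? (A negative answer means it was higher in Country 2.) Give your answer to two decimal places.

Labor's share = 1 − 0.38 = 0.62.
Country 1: TFP = -0.8 + 0.076 + 1.116 = 0.392%.
Country 2: TFP = 4.7 + 0.456 − 0.992 = 4.164%.
Difference = 0.392 − (4.164) = -3.772 pp.

-3.77 percentage points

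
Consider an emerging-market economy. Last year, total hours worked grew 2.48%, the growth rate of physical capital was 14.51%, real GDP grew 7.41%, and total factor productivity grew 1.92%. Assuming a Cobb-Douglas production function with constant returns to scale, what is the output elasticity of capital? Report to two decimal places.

α = 0.25

gY = gA + α·gK + (1−α)·gL, so gY − gA − gL = α(gK − gL).
7.41 − 1.92 − 2.48 = α × (14.51 − 2.48).
3.01 = 12.03 α, so α = 0.2502.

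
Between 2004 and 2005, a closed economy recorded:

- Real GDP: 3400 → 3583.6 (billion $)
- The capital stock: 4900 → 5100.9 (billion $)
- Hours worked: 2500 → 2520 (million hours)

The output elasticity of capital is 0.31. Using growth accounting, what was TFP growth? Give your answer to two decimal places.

TFP grew 3.58%.

Real GDP growth = (3583.6 − 3400) / 3400 = 5.4%.
The capital stock growth = (5100.9 − 4900) / 4900 = 4.1%.
Hours worked growth = (2520 − 2500) / 2500 = 0.8%.
Labor's share = 1 − 0.31 = 0.69.
The capital stock: 0.31 × 4.1 = 1.271 pp.
Hours worked: 0.69 × 0.8 = 0.552 pp.
TFP growth = 5.4 − 1.823 = 3.577%.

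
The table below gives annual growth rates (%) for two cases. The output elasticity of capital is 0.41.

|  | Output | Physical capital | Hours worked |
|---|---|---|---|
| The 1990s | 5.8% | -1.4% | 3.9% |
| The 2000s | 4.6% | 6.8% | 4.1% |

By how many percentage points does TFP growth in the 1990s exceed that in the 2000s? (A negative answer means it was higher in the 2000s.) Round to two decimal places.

4.68 percentage points

Labor's share = 1 − 0.41 = 0.59.
The 1990s: TFP = 5.8 + 0.574 − 2.301 = 4.073%.
The 2000s: TFP = 4.6 − 2.788 − 2.419 = -0.607%.
Difference = 4.073 − (-0.607) = 4.68 pp.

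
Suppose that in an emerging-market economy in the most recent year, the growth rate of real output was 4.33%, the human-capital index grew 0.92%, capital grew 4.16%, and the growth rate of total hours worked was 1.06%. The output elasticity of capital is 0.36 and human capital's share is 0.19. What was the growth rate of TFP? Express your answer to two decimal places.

Labor's share = 1 − 0.36 − 0.19 = 0.45.
Capital: 0.36 × 4.16 = 1.4976 pp.
The human-capital index: 0.19 × 0.92 = 0.1748 pp.
Total hours worked: 0.45 × 1.06 = 0.477 pp.
TFP growth = 4.33 − 2.1494 = 2.1806%.

2.18%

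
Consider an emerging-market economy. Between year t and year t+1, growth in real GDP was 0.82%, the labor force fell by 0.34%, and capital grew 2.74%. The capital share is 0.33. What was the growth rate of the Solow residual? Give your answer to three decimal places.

0.144%

Labor's share = 1 − 0.33 = 0.67.
Capital: 0.33 × 2.74 = 0.9042 pp.
The labor force: 0.67 × (-0.34) = -0.2278 pp.
TFP growth = 0.82 − 0.6764 = 0.1436%.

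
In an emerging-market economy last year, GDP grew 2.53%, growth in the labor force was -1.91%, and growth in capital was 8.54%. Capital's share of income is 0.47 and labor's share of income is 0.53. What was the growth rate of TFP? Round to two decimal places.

-0.47%

Labor's share = 1 − 0.47 = 0.53.
Capital: 0.47 × 8.54 = 4.0138 pp.
The labor force: 0.53 × (-1.91) = -1.0123 pp.
TFP growth = 2.53 − 3.0015 = -0.4715%.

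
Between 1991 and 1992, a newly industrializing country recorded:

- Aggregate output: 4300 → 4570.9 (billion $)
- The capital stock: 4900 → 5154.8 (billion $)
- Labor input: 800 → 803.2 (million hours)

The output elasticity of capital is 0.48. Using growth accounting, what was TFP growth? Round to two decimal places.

Aggregate output growth = (4570.9 − 4300) / 4300 = 6.3%.
The capital stock growth = (5154.8 − 4900) / 4900 = 5.2%.
Labor input growth = (803.2 − 800) / 800 = 0.4%.
Labor's share = 1 − 0.48 = 0.52.
The capital stock: 0.48 × 5.2 = 2.496 pp.
Labor input: 0.52 × 0.4 = 0.208 pp.
TFP growth = 6.3 − 2.704 = 3.596%.

3.60%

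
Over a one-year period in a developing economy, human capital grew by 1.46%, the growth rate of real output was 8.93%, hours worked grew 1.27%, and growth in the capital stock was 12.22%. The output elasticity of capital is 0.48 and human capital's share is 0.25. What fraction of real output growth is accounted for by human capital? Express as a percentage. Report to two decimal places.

Human capital accounted for 4.09% of growth.

Human capital contributed 0.25 × 1.46 = 0.365 pp.
Share of growth = 0.365 / 8.93 × 100 = 4.0873%.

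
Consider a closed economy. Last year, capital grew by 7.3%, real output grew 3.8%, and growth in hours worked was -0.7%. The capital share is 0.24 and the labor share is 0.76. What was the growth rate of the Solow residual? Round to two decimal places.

Labor's share = 1 − 0.24 = 0.76.
Capital: 0.24 × 7.3 = 1.752 pp.
Hours worked: 0.76 × (-0.7) = -0.532 pp.
TFP growth = 3.8 − 1.22 = 2.58%.

2.58%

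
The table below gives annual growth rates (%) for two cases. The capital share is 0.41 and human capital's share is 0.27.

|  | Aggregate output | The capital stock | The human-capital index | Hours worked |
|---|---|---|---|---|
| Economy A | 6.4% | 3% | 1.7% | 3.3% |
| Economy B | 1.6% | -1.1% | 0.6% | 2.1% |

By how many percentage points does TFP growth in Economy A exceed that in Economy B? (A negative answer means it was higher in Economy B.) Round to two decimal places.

2.44 percentage points

Labor's share = 1 − 0.41 − 0.27 = 0.32.
Economy A: TFP = 6.4 − 1.23 − 0.459 − 1.056 = 3.655%.
Economy B: TFP = 1.6 + 0.451 − 0.162 − 0.672 = 1.217%.
Difference = 3.655 − (1.217) = 2.438 pp.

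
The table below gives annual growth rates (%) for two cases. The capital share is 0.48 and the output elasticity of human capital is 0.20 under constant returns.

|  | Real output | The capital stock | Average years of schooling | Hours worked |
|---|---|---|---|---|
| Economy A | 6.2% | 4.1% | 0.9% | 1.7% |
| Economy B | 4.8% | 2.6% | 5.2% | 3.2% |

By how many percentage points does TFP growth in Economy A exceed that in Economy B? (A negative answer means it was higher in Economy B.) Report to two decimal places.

Labor's share = 1 − 0.48 − 0.2 = 0.32.
Economy A: TFP = 6.2 − 1.968 − 0.18 − 0.544 = 3.508%.
Economy B: TFP = 4.8 − 1.248 − 1.04 − 1.024 = 1.488%.
Difference = 3.508 − (1.488) = 2.02 pp.

2.02 percentage points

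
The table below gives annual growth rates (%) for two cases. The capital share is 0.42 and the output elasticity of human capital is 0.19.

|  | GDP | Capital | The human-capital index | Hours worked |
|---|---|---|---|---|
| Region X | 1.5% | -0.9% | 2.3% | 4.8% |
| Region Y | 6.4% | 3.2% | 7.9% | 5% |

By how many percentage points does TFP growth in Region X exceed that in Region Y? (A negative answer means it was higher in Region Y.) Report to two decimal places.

-2.04 percentage points

Labor's share = 1 − 0.42 − 0.19 = 0.39.
Region X: TFP = 1.5 + 0.378 − 0.437 − 1.872 = -0.431%.
Region Y: TFP = 6.4 − 1.344 − 1.501 − 1.95 = 1.605%.
Difference = -0.431 − (1.605) = -2.036 pp.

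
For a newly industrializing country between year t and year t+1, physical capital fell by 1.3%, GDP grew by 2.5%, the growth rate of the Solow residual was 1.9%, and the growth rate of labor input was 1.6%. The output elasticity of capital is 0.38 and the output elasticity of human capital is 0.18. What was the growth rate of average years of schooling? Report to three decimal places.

Labor's share = 1 − 0.38 − 0.18 = 0.44.
gY = gA + 0.38×(-1.3) + 0.44×1.6 + 0.18×g.
0.18×g = 2.5 − 1.9 − 0.21 = 0.39.
g = 0.39 / 0.18 = 2.16667%.

Average years of schooling growth was 2.167%.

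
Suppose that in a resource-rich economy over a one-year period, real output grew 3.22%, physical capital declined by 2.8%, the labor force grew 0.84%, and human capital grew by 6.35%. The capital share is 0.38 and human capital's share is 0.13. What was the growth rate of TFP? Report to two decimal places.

Labor's share = 1 − 0.38 − 0.13 = 0.49.
Physical capital: 0.38 × (-2.8) = -1.064 pp.
Human capital: 0.13 × 6.35 = 0.8255 pp.
The labor force: 0.49 × 0.84 = 0.4116 pp.
TFP growth = 3.22 − 0.1731 = 3.0469%.

TFP growth was 3.05%.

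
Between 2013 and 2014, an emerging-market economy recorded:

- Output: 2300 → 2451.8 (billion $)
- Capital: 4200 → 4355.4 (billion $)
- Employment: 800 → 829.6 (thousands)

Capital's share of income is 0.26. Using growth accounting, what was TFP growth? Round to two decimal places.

Output growth = (2451.8 − 2300) / 2300 = 6.6%.
Capital growth = (4355.4 − 4200) / 4200 = 3.7%.
Employment growth = (829.6 − 800) / 800 = 3.7%.
Labor's share = 1 − 0.26 = 0.74.
Capital: 0.26 × 3.7 = 0.962 pp.
Employment: 0.74 × 3.7 = 2.738 pp.
TFP growth = 6.6 − 3.7 = 2.9%.

2.90%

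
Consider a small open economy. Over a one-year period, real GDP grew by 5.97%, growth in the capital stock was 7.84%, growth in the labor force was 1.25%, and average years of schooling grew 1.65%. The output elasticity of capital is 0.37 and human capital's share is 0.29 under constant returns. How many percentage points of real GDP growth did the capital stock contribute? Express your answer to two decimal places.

Contribution = share × growth = 0.37 × 7.84 = 2.9008 pp.

2.90 pp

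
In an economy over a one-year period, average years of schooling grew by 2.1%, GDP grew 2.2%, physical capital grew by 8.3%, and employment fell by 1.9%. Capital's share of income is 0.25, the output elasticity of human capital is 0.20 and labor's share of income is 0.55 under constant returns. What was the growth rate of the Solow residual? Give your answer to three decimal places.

Labor's share = 1 − 0.25 − 0.2 = 0.55.
Physical capital: 0.25 × 8.3 = 2.075 pp.
Average years of schooling: 0.2 × 2.1 = 0.42 pp.
Employment: 0.55 × (-1.9) = -1.045 pp.
TFP growth = 2.2 − 1.45 = 0.75%.

The Solow residual growth was 0.750%.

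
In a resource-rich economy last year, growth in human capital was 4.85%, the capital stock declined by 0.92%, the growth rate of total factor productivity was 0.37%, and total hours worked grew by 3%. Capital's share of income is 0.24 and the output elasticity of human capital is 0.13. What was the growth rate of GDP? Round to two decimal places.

2.67%

Labor's share = 1 − 0.24 − 0.13 = 0.63.
The capital stock: 0.24 × (-0.92) = -0.2208 pp.
Human capital: 0.13 × 4.85 = 0.6305 pp.
Total hours worked: 0.63 × 3 = 1.89 pp.
Output growth = 0.37 + 2.2997 = 2.6697%.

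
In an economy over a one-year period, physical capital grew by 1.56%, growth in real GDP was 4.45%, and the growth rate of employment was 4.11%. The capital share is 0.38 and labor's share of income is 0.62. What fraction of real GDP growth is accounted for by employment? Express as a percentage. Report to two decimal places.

57.26%

Labor's share = 1 − 0.38 = 0.62.
Employment contributed 0.62 × 4.11 = 2.5482 pp.
Share of growth = 2.5482 / 4.45 × 100 = 57.2629%.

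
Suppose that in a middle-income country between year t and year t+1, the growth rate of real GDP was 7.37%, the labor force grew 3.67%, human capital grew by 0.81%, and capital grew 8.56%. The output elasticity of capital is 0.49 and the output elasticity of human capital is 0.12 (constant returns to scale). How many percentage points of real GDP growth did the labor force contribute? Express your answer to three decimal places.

Labor's share = 1 − 0.49 − 0.12 = 0.39.
Contribution = share × growth = 0.39 × 3.67 = 1.4313 pp.

1.431 percentage points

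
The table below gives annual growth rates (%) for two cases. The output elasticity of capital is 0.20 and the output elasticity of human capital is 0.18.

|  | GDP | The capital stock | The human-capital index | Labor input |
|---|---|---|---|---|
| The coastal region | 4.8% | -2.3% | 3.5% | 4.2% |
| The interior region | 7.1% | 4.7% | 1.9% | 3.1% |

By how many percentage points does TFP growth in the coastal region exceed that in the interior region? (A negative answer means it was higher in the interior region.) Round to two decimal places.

-1.87 percentage points

Labor's share = 1 − 0.2 − 0.18 = 0.62.
The coastal region: TFP = 4.8 + 0.46 − 0.63 − 2.604 = 2.026%.
The interior region: TFP = 7.1 − 0.94 − 0.342 − 1.922 = 3.896%.
Difference = 2.026 − (3.896) = -1.87 pp.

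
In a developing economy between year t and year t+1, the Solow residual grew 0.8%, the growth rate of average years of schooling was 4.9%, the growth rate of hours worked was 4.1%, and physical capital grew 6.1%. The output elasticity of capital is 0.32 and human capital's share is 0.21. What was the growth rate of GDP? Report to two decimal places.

Labor's share = 1 − 0.32 − 0.21 = 0.47.
Physical capital: 0.32 × 6.1 = 1.952 pp.
Average years of schooling: 0.21 × 4.9 = 1.029 pp.
Hours worked: 0.47 × 4.1 = 1.927 pp.
Output growth = 0.8 + 4.908 = 5.708%.

GDP growth was 5.71%.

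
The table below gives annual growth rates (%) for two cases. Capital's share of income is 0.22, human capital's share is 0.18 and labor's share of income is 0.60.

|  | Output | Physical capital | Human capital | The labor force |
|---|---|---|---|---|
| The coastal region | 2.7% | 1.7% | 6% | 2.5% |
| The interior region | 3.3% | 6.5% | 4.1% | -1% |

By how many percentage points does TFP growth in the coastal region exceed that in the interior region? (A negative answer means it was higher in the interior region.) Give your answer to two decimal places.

Labor's share = 1 − 0.22 − 0.18 = 0.6.
The coastal region: TFP = 2.7 − 0.374 − 1.08 − 1.5 = -0.254%.
The interior region: TFP = 3.3 − 1.43 − 0.738 + 0.6 = 1.732%.
Difference = -0.254 − (1.732) = -1.986 pp.

-1.99 percentage points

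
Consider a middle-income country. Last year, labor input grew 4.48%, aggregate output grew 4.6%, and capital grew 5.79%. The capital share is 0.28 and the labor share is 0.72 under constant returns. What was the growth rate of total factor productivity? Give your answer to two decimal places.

-0.25%

Labor's share = 1 − 0.28 = 0.72.
Capital: 0.28 × 5.79 = 1.6212 pp.
Labor input: 0.72 × 4.48 = 3.2256 pp.
TFP growth = 4.6 − 4.8468 = -0.2468%.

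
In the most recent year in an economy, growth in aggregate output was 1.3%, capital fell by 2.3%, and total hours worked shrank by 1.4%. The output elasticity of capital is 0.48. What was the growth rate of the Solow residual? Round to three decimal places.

3.132%

Labor's share = 1 − 0.48 = 0.52.
Capital: 0.48 × (-2.3) = -1.104 pp.
Total hours worked: 0.52 × (-1.4) = -0.728 pp.
TFP growth = 1.3 + 1.832 = 3.132%.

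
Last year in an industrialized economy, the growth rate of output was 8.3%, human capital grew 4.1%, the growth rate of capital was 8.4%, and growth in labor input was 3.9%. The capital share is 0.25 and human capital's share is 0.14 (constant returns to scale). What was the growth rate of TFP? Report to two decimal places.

3.25%

Labor's share = 1 − 0.25 − 0.14 = 0.61.
Capital: 0.25 × 8.4 = 2.1 pp.
Human capital: 0.14 × 4.1 = 0.574 pp.
Labor input: 0.61 × 3.9 = 2.379 pp.
TFP growth = 8.3 − 5.053 = 3.247%.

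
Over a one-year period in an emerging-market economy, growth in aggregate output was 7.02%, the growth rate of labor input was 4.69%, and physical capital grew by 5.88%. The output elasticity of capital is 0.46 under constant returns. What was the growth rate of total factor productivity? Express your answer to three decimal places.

Labor's share = 1 − 0.46 = 0.54.
Physical capital: 0.46 × 5.88 = 2.7048 pp.
Labor input: 0.54 × 4.69 = 2.5326 pp.
TFP growth = 7.02 − 5.2374 = 1.7826%.

Total factor productivity growth was 1.783%.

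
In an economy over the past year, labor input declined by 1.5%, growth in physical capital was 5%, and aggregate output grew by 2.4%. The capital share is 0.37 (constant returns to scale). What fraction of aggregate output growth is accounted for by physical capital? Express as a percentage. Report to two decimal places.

77.08%

Physical capital contributed 0.37 × 5 = 1.85 pp.
Share of growth = 1.85 / 2.4 × 100 = 77.0833%.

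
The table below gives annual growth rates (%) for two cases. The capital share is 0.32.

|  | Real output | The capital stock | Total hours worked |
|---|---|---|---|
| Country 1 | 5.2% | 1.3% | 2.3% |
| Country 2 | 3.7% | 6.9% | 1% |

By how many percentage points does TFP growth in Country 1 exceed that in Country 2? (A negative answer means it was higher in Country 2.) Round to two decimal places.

Labor's share = 1 − 0.32 = 0.68.
Country 1: TFP = 5.2 − 0.416 − 1.564 = 3.22%.
Country 2: TFP = 3.7 − 2.208 − 0.68 = 0.812%.
Difference = 3.22 − (0.812) = 2.408 pp.

2.41 percentage points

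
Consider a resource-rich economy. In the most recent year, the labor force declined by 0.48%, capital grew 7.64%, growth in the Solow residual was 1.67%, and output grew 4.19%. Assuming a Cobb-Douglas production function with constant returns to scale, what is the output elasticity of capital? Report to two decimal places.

0.37

gY = gA + α·gK + (1−α)·gL, so gY − gA − gL = α(gK − gL).
4.19 − 1.67 + 0.48 = α × (7.64 − (-0.48)).
3 = 8.12 α, so α = 0.3695.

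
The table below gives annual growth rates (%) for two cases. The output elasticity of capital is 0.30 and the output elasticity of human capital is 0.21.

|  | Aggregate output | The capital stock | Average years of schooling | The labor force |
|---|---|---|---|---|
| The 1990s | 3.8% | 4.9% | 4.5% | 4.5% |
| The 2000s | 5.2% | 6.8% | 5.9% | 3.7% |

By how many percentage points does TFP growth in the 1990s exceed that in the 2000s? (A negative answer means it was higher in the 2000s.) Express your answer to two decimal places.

-0.93 percentage points

Labor's share = 1 − 0.3 − 0.21 = 0.49.
The 1990s: TFP = 3.8 − 1.47 − 0.945 − 2.205 = -0.82%.
The 2000s: TFP = 5.2 − 2.04 − 1.239 − 1.813 = 0.108%.
Difference = -0.82 − (0.108) = -0.928 pp.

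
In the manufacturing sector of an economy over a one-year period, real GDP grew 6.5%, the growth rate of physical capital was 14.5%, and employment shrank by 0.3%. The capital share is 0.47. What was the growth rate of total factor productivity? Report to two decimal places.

Labor's share = 1 − 0.47 = 0.53.
Physical capital: 0.47 × 14.5 = 6.815 pp.
Employment: 0.53 × (-0.3) = -0.159 pp.
TFP growth = 6.5 − 6.656 = -0.156%.

-0.16%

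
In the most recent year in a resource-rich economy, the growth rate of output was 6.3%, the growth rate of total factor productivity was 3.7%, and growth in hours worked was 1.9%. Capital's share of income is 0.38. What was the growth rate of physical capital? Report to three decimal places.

Labor's share = 1 − 0.38 = 0.62.
gY = gA + 0.62×1.9 + 0.38×g.
0.38×g = 6.3 − 3.7 − 1.178 = 1.422.
g = 1.422 / 0.38 = 3.74211%.

3.742%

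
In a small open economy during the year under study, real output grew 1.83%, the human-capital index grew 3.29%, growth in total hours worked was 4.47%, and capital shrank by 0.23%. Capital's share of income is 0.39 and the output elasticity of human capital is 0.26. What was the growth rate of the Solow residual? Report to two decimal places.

-0.50%

Labor's share = 1 − 0.39 − 0.26 = 0.35.
Capital: 0.39 × (-0.23) = -0.0897 pp.
The human-capital index: 0.26 × 3.29 = 0.8554 pp.
Total hours worked: 0.35 × 4.47 = 1.5645 pp.
TFP growth = 1.83 − 2.3302 = -0.5002%.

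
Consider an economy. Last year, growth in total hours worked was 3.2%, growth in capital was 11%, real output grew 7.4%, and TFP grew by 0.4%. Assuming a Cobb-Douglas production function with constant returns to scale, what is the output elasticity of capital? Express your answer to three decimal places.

gY = gA + α·gK + (1−α)·gL, so gY − gA − gL = α(gK − gL).
7.4 − 0.4 − 3.2 = α × (11 − 3.2).
3.8 = 7.8 α, so α = 0.48718.

0.487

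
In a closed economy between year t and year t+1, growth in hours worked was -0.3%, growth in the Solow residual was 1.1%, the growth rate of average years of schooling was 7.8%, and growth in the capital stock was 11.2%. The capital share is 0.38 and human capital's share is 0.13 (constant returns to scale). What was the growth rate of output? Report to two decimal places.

Labor's share = 1 − 0.38 − 0.13 = 0.49.
The capital stock: 0.38 × 11.2 = 4.256 pp.
Average years of schooling: 0.13 × 7.8 = 1.014 pp.
Hours worked: 0.49 × (-0.3) = -0.147 pp.
Output growth = 1.1 + 5.123 = 6.223%.

6.22%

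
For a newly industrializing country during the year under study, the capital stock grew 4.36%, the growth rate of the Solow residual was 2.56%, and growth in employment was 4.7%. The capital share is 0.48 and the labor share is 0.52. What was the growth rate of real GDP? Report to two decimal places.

Labor's share = 1 − 0.48 = 0.52.
The capital stock: 0.48 × 4.36 = 2.0928 pp.
Employment: 0.52 × 4.7 = 2.444 pp.
Output growth = 2.56 + 4.5368 = 7.0968%.

7.10%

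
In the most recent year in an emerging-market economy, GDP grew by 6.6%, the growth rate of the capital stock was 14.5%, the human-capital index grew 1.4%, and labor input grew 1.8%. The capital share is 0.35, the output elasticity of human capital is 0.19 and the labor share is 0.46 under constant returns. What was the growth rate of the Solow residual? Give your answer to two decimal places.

The Solow residual grew 0.43%.

Labor's share = 1 − 0.35 − 0.19 = 0.46.
The capital stock: 0.35 × 14.5 = 5.075 pp.
The human-capital index: 0.19 × 1.4 = 0.266 pp.
Labor input: 0.46 × 1.8 = 0.828 pp.
TFP growth = 6.6 − 6.169 = 0.431%.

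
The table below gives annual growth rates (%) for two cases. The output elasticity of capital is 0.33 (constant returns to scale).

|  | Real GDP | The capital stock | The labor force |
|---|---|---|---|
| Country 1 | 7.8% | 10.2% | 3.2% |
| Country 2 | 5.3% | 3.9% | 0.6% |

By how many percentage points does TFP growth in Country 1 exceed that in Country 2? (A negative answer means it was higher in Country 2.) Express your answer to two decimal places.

Labor's share = 1 − 0.33 = 0.67.
Country 1: TFP = 7.8 − 3.366 − 2.144 = 2.29%.
Country 2: TFP = 5.3 − 1.287 − 0.402 = 3.611%.
Difference = 2.29 − (3.611) = -1.321 pp.

-1.32 percentage points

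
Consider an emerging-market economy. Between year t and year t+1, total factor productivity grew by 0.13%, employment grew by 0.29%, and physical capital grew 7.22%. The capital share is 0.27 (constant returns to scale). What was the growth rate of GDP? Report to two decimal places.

Labor's share = 1 − 0.27 = 0.73.
Physical capital: 0.27 × 7.22 = 1.9494 pp.
Employment: 0.73 × 0.29 = 0.2117 pp.
Output growth = 0.13 + 2.1611 = 2.2911%.

GDP growth was 2.29%.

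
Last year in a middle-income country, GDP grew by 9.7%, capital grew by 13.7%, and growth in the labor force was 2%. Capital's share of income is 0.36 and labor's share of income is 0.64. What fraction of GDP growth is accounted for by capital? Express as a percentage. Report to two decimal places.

Capital accounted for 50.85% of growth.

Capital contributed 0.36 × 13.7 = 4.932 pp.
Share of growth = 4.932 / 9.7 × 100 = 50.8454%.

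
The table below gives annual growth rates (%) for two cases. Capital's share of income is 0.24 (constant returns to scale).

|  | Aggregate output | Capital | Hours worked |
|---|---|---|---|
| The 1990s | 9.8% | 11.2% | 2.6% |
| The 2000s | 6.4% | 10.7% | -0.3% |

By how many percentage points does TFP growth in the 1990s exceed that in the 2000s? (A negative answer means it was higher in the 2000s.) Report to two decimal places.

1.08 percentage points

Labor's share = 1 − 0.24 = 0.76.
The 1990s: TFP = 9.8 − 2.688 − 1.976 = 5.136%.
The 2000s: TFP = 6.4 − 2.568 + 0.228 = 4.06%.
Difference = 5.136 − (4.06) = 1.076 pp.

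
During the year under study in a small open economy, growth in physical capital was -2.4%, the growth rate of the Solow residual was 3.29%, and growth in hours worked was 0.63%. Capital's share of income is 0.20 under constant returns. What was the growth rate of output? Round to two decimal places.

Labor's share = 1 − 0.2 = 0.8.
Physical capital: 0.2 × (-2.4) = -0.48 pp.
Hours worked: 0.8 × 0.63 = 0.504 pp.
Output growth = 3.29 + 0.024 = 3.314%.

Output grew 3.31%.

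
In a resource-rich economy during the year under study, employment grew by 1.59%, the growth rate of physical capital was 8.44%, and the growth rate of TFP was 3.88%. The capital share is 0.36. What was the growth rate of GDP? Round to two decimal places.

Labor's share = 1 − 0.36 = 0.64.
Physical capital: 0.36 × 8.44 = 3.0384 pp.
Employment: 0.64 × 1.59 = 1.0176 pp.
Output growth = 3.88 + 4.056 = 7.936%.

7.94%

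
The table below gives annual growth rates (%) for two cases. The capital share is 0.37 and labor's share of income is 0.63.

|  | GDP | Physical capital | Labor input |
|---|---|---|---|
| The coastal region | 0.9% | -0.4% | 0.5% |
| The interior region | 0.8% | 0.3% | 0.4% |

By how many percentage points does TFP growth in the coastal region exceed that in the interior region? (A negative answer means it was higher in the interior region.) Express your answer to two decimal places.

0.30 percentage points

Labor's share = 1 − 0.37 = 0.63.
The coastal region: TFP = 0.9 + 0.148 − 0.315 = 0.733%.
The interior region: TFP = 0.8 − 0.111 − 0.252 = 0.437%.
Difference = 0.733 − (0.437) = 0.296 pp.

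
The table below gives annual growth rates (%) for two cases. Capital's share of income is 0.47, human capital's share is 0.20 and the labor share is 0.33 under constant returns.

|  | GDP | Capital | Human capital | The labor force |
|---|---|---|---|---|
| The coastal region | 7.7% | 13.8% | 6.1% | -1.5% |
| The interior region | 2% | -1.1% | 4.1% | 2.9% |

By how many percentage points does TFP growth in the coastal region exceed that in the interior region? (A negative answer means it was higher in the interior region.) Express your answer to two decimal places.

-0.25 percentage points

Labor's share = 1 − 0.47 − 0.2 = 0.33.
The coastal region: TFP = 7.7 − 6.486 − 1.22 + 0.495 = 0.489%.
The interior region: TFP = 2 + 0.517 − 0.82 − 0.957 = 0.74%.
Difference = 0.489 − (0.74) = -0.251 pp.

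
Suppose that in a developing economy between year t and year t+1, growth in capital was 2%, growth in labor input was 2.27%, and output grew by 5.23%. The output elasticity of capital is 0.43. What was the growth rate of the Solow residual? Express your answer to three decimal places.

The Solow residual grew 3.076%.

Labor's share = 1 − 0.43 = 0.57.
Capital: 0.43 × 2 = 0.86 pp.
Labor input: 0.57 × 2.27 = 1.2939 pp.
TFP growth = 5.23 − 2.1539 = 3.0761%.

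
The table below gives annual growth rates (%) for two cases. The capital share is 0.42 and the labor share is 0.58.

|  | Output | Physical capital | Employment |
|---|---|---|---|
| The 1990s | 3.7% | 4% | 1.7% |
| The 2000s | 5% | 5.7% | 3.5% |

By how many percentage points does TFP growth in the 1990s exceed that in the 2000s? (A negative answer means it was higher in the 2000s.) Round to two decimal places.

Labor's share = 1 − 0.42 = 0.58.
The 1990s: TFP = 3.7 − 1.68 − 0.986 = 1.034%.
The 2000s: TFP = 5 − 2.394 − 2.03 = 0.576%.
Difference = 1.034 − (0.576) = 0.458 pp.

0.46 percentage points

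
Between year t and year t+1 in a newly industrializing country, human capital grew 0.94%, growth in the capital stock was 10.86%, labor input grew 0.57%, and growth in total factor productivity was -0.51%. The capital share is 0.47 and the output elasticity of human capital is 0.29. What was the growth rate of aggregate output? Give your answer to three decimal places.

Aggregate output grew 5.004%.

Labor's share = 1 − 0.47 − 0.29 = 0.24.
The capital stock: 0.47 × 10.86 = 5.1042 pp.
Human capital: 0.29 × 0.94 = 0.2726 pp.
Labor input: 0.24 × 0.57 = 0.1368 pp.
Output growth = -0.51 + 5.5136 = 5.0036%.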